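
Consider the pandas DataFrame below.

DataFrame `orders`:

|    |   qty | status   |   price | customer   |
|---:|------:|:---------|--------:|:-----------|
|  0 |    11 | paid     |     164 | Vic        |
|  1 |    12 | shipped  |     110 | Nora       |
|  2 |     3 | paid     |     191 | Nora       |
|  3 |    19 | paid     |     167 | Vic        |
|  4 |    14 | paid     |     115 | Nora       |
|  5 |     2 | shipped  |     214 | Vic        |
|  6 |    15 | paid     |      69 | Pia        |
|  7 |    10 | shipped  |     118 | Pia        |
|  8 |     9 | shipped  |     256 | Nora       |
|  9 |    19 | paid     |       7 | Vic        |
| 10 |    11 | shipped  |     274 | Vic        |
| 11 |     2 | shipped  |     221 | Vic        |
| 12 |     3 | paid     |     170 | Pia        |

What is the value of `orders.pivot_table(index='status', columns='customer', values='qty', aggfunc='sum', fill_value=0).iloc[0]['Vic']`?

pivot: rows=status, cols=customer, sum(qty):
customer  Nora  Pia  Vic
status                  
paid        17   18   49
shipped     21   10   15
Taking the value at position 0, column 'Vic' gives 49.

49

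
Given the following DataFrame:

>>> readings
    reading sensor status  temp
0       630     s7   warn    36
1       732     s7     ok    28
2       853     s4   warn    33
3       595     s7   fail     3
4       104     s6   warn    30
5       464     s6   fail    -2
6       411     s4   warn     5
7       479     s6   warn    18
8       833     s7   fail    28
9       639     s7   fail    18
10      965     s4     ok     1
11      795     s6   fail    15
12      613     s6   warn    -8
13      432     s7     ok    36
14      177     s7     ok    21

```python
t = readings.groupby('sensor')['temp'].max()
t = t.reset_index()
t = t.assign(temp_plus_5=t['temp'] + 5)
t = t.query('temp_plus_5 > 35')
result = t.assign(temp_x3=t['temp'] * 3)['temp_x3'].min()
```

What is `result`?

group by sensor, max of temp:
sensor
s4    33
s6    30
s7    36
Name: temp, dtype: int64
reset_index():
  sensor  temp
0     s4    33
1     s6    30
2     s7    36
add column temp_plus_5 = t['temp'] + 5:
  sensor  temp  temp_plus_5
0     s4    33           38
1     s6    30           35
2     s7    36           41
filter rows where temp_plus_5 > 35:
  sensor  temp  temp_plus_5
0     s4    33           38
2     s7    36           41
add column temp_x3 = t['temp'] * 3:
  sensor  temp  temp_plus_5  temp_x3
0     s4    33           38       99
2     s7    36           41      108
min of column 'temp_x3' → 99

99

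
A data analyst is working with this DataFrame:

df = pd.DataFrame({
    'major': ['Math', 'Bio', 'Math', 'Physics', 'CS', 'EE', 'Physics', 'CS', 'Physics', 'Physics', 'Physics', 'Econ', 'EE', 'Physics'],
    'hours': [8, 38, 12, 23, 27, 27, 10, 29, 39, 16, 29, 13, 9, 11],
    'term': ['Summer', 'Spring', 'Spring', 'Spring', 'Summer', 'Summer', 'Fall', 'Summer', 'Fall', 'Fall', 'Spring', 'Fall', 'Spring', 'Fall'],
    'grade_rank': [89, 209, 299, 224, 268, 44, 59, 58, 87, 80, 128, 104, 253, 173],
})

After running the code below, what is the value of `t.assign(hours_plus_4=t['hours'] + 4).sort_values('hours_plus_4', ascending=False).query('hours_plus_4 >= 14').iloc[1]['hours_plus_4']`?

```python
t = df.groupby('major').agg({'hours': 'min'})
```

31

group by major, min of hours:
         hours
major         
Bio         38
CS          27
EE           9
Econ        13
Math         8
Physics     10
add column hours_plus_4 = t['hours'] + 4:
         hours  hours_plus_4
major                       
Bio         38            42
CS          27            31
EE           9            13
Econ        13            17
Math         8            12
Physics     10            14
sort by hours_plus_4 descending:
         hours  hours_plus_4
major                       
Bio         38            42
CS          27            31
Econ        13            17
Physics     10            14
EE           9            13
Math         8            12
filter rows where hours_plus_4 >= 14:
         hours  hours_plus_4
major                       
Bio         38            42
CS          27            31
Econ        13            17
Physics     10            14
The value at position 1, column 'hours_plus_4' is 31.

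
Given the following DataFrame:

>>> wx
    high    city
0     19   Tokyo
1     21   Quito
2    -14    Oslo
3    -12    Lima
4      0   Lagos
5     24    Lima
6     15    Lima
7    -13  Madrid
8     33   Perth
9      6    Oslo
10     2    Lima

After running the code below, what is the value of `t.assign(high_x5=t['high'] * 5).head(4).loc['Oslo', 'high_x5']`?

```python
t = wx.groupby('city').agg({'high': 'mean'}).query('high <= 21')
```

-20.0

group by city, mean of high:
         high
city         
Lagos    0.00
Lima     7.25
Madrid -13.00
Oslo    -4.00
Perth   33.00
Quito   21.00
Tokyo   19.00
filter rows where high <= 21:
         high
city         
Lagos    0.00
Lima     7.25
Madrid -13.00
Oslo    -4.00
Quito   21.00
Tokyo   19.00
add column high_x5 = t['high'] * 5:
         high  high_x5
city                  
Lagos    0.00     0.00
Lima     7.25    36.25
Madrid -13.00   -65.00
Oslo    -4.00   -20.00
Quito   21.00   105.00
Tokyo   19.00    95.00
take first 4 rows:
         high  high_x5
city                  
Lagos    0.00     0.00
Lima     7.25    36.25
Madrid -13.00   -65.00
Oslo    -4.00   -20.00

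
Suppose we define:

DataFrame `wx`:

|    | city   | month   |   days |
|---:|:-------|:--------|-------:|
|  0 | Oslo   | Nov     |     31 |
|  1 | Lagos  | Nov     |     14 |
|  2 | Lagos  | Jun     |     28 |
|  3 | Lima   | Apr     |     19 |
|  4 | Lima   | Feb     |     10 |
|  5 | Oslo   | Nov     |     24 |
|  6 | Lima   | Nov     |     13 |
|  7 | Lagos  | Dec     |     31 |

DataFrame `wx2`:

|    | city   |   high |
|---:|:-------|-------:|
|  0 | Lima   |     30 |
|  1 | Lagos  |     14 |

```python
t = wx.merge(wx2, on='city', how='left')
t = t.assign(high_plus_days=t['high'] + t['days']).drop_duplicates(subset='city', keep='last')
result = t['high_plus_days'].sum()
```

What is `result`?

88.0

merge on 'city' (how='left') → 8 rows:
    city month  days  high
0   Oslo   Nov    31   NaN
1  Lagos   Nov    14  14.0
2  Lagos   Jun    28  14.0
3   Lima   Apr    19  30.0
4   Lima   Feb    10  30.0
5   Oslo   Nov    24   NaN
6   Lima   Nov    13  30.0
7  Lagos   Dec    31  14.0
add column high_plus_days = t['high'] + t['days']:
    city month  days  high  high_plus_days
0   Oslo   Nov    31   NaN             NaN
1  Lagos   Nov    14  14.0            28.0
2  Lagos   Jun    28  14.0            42.0
3   Lima   Apr    19  30.0            49.0
4   Lima   Feb    10  30.0            40.0
5   Oslo   Nov    24   NaN             NaN
6   Lima   Nov    13  30.0            43.0
7  Lagos   Dec    31  14.0            45.0
drop duplicate city (keep=last):
    city month  days  high  high_plus_days
5   Oslo   Nov    24   NaN             NaN
6   Lima   Nov    13  30.0            43.0
7  Lagos   Dec    31  14.0            45.0
So sum() = 88.0.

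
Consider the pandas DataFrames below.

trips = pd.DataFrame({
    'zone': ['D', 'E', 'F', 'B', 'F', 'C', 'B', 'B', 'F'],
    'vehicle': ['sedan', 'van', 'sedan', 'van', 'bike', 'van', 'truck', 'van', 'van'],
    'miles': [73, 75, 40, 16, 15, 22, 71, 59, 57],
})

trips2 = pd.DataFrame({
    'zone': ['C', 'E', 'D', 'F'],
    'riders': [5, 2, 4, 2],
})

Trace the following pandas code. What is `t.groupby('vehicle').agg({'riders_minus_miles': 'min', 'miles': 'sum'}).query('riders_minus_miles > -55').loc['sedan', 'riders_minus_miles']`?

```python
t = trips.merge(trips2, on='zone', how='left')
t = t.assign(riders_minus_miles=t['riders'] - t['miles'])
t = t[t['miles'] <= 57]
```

merge on 'zone' (how='left') → 9 rows:
  zone vehicle  miles  riders
0    D   sedan     73     4.0
1    E     van     75     2.0
2    F   sedan     40     2.0
3    B     van     16     NaN
4    F    bike     15     2.0
5    C     van     22     5.0
6    B   truck     71     NaN
7    B     van     59     NaN
8    F     van     57     2.0
add column riders_minus_miles = t['riders'] - t['miles']:
  zone vehicle  miles  riders  riders_minus_miles
0    D   sedan     73     4.0               -69.0
1    E     van     75     2.0               -73.0
2    F   sedan     40     2.0               -38.0
3    B     van     16     NaN                 NaN
4    F    bike     15     2.0               -13.0
5    C     van     22     5.0               -17.0
6    B   truck     71     NaN                 NaN
7    B     van     59     NaN                 NaN
8    F     van     57     2.0               -55.0
filter rows where miles <= 57:
  zone vehicle  miles  riders  riders_minus_miles
2    F   sedan     40     2.0               -38.0
3    B     van     16     NaN                 NaN
4    F    bike     15     2.0               -13.0
5    C     van     22     5.0               -17.0
8    F     van     57     2.0               -55.0
group by vehicle: min(riders_minus_miles), sum(miles):
         riders_minus_miles  miles
vehicle                           
bike                  -13.0     15
sedan                 -38.0     40
van                   -55.0     95
filter rows where riders_minus_miles > -55:
         riders_minus_miles  miles
vehicle                           
bike                  -13.0     15
sedan                 -38.0     40
Reading off the value at row 'sedan', column 'riders_minus_miles', we get -38.0.

-38.0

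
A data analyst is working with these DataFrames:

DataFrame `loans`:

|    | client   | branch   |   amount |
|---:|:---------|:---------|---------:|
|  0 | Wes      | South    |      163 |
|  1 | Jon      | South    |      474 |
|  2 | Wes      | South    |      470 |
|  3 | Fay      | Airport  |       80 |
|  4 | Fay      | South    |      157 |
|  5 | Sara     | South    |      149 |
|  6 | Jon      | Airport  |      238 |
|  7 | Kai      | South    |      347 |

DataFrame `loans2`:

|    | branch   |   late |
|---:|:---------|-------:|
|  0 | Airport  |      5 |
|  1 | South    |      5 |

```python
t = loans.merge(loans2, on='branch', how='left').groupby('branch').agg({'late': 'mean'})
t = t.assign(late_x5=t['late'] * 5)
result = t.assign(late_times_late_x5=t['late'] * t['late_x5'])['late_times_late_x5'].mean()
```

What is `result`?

125.0

merge on 'branch' (how='left') → 8 rows:
  client   branch  amount  late
0    Wes    South     163     5
1    Jon    South     474     5
2    Wes    South     470     5
3    Fay  Airport      80     5
4    Fay    South     157     5
5   Sara    South     149     5
6    Jon  Airport     238     5
7    Kai    South     347     5
group by branch, mean of late:
         late
branch       
Airport   5.0
South     5.0
add column late_x5 = t['late'] * 5:
         late  late_x5
branch                
Airport   5.0     25.0
South     5.0     25.0
add column late_times_late_x5 = t['late'] * t['late_x5']:
         late  late_x5  late_times_late_x5
branch                                    
Airport   5.0     25.0               125.0
South     5.0     25.0               125.0
Then the mean of column 'late_times_late_x5': 125.0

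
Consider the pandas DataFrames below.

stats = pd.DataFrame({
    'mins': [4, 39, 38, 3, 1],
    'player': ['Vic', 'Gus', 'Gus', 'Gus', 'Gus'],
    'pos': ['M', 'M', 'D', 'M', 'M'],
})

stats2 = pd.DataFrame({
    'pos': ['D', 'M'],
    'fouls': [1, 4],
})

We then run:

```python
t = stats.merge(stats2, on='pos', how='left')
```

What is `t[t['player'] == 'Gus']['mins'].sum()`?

81

merge on 'pos' (how='left') → 5 rows:
   mins player pos  fouls
0     4    Vic   M      4
1    39    Gus   M      4
2    38    Gus   D      1
3     3    Gus   M      4
4     1    Gus   M      4
filter rows where player == 'Gus':
   mins player pos  fouls
1    39    Gus   M      4
2    38    Gus   D      1
3     3    Gus   M      4
4     1    Gus   M      4
So sum() = 81.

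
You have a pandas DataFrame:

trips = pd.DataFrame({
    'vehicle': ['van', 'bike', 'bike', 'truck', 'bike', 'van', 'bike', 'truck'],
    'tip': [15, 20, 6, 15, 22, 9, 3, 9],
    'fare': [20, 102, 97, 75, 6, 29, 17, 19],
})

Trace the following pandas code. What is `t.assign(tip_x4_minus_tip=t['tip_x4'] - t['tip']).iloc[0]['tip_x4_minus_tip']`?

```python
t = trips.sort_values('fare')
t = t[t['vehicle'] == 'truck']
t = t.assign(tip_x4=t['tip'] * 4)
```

27

sort by fare:
  vehicle  tip  fare
4    bike   22     6
6    bike    3    17
7   truck    9    19
0     van   15    20
5     van    9    29
3   truck   15    75
2    bike    6    97
1    bike   20   102
filter rows where vehicle == 'truck':
  vehicle  tip  fare
7   truck    9    19
3   truck   15    75
add column tip_x4 = t['tip'] * 4:
  vehicle  tip  fare  tip_x4
7   truck    9    19      36
3   truck   15    75      60
add column tip_x4_minus_tip = t['tip_x4'] - t['tip']:
  vehicle  tip  fare  tip_x4  tip_x4_minus_tip
7   truck    9    19      36                27
3   truck   15    75      60                45
value at position 0, column 'tip_x4_minus_tip' → 27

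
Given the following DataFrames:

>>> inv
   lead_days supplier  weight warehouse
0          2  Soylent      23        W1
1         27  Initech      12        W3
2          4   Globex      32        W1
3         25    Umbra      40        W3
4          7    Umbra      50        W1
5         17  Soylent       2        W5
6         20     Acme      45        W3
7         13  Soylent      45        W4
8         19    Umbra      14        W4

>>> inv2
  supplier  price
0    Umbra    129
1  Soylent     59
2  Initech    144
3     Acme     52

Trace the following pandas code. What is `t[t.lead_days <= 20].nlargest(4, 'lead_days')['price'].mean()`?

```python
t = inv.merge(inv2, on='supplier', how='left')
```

merge on 'supplier' (how='left') → 9 rows:
   lead_days supplier  weight warehouse  price
0          2  Soylent      23        W1   59.0
1         27  Initech      12        W3  144.0
2          4   Globex      32        W1    NaN
3         25    Umbra      40        W3  129.0
4          7    Umbra      50        W1  129.0
5         17  Soylent       2        W5   59.0
6         20     Acme      45        W3   52.0
7         13  Soylent      45        W4   59.0
8         19    Umbra      14        W4  129.0
filter rows where lead_days <= 20:
   lead_days supplier  weight warehouse  price
0          2  Soylent      23        W1   59.0
2          4   Globex      32        W1    NaN
4          7    Umbra      50        W1  129.0
5         17  Soylent       2        W5   59.0
6         20     Acme      45        W3   52.0
7         13  Soylent      45        W4   59.0
8         19    Umbra      14        W4  129.0
take 4 rows with largest lead_days:
   lead_days supplier  weight warehouse  price
6         20     Acme      45        W3   52.0
8         19    Umbra      14        W4  129.0
5         17  Soylent       2        W5   59.0
7         13  Soylent      45        W4   59.0
Then the mean of column 'price': 74.75

74.75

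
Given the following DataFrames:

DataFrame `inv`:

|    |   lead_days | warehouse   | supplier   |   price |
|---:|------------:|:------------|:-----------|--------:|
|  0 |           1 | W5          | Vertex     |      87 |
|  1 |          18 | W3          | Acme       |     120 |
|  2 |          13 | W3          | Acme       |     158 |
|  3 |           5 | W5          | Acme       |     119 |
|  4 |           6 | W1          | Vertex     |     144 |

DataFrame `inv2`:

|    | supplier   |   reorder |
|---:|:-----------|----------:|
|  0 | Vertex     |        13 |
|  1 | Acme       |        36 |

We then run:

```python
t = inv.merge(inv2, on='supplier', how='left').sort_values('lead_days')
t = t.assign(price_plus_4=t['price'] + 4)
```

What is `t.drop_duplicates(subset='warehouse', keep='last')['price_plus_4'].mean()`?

131.666666667

merge on 'supplier' (how='left') → 5 rows:
   lead_days warehouse supplier  price  reorder
0          1        W5   Vertex     87       13
1         18        W3     Acme    120       36
2         13        W3     Acme    158       36
3          5        W5     Acme    119       36
4          6        W1   Vertex    144       13
sort by lead_days:
   lead_days warehouse supplier  price  reorder
0          1        W5   Vertex     87       13
3          5        W5     Acme    119       36
4          6        W1   Vertex    144       13
2         13        W3     Acme    158       36
1         18        W3     Acme    120       36
add column price_plus_4 = t['price'] + 4:
   lead_days warehouse supplier  price  reorder  price_plus_4
0          1        W5   Vertex     87       13            91
3          5        W5     Acme    119       36           123
4          6        W1   Vertex    144       13           148
2         13        W3     Acme    158       36           162
1         18        W3     Acme    120       36           124
drop duplicate warehouse (keep=last):
   lead_days warehouse supplier  price  reorder  price_plus_4
3          5        W5     Acme    119       36           123
4          6        W1   Vertex    144       13           148
1         18        W3     Acme    120       36           124
Finally, mean of column 'price_plus_4' = 131.666666667.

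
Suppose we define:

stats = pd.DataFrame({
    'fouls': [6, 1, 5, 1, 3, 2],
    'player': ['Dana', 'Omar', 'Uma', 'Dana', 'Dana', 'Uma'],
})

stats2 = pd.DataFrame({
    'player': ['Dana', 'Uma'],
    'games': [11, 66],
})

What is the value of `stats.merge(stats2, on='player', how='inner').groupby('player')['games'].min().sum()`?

77

merge on 'player' (how='inner') → 5 rows:
   fouls player  games
0      6   Dana     11
1      5    Uma     66
2      1   Dana     11
3      3   Dana     11
4      2    Uma     66
group by player, min of games:
player
Dana    11
Uma     66
Name: games, dtype: int64
Hence 77.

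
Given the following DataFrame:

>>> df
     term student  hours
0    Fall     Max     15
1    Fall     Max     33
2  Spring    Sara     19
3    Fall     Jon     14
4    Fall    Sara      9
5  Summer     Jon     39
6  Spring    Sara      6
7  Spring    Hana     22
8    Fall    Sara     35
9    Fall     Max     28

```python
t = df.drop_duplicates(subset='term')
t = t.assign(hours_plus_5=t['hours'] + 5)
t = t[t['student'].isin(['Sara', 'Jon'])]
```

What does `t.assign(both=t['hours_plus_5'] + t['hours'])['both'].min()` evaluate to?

drop duplicate term (keep=first):
     term student  hours
0    Fall     Max     15
2  Spring    Sara     19
5  Summer     Jon     39
add column hours_plus_5 = t['hours'] + 5:
     term student  hours  hours_plus_5
0    Fall     Max     15            20
2  Spring    Sara     19            24
5  Summer     Jon     39            44
filter rows where student in ['Sara', 'Jon']:
     term student  hours  hours_plus_5
2  Spring    Sara     19            24
5  Summer     Jon     39            44
add column both = t['hours_plus_5'] + t['hours']:
     term student  hours  hours_plus_5  both
2  Spring    Sara     19            24    43
5  Summer     Jon     39            44    83

43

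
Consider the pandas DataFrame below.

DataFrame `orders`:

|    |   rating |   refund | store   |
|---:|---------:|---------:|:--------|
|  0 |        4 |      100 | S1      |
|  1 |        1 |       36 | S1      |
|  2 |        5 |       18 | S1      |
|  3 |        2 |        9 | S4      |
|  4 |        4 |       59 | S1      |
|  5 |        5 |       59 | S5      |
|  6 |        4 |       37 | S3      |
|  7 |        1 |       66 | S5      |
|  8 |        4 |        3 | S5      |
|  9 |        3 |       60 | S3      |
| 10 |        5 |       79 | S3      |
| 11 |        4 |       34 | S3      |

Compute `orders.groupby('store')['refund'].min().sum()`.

group by store, min of refund:
store
S1    18
S3    34
S4     9
S5     3
Name: refund, dtype: int64
sum of the resulting series → 64

64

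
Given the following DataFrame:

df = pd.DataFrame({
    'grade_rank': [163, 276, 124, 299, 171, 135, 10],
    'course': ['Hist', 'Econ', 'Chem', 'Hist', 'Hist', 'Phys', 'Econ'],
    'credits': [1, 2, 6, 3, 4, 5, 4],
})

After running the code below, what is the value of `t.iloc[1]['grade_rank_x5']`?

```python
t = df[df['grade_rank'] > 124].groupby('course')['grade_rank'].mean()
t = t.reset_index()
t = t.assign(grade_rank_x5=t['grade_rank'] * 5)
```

1055.0

filter rows where grade_rank > 124:
   grade_rank course  credits
0         163   Hist        1
1         276   Econ        2
3         299   Hist        3
4         171   Hist        4
5         135   Phys        5
group by course, mean of grade_rank:
course
Econ    276.0
Hist    211.0
Phys    135.0
Name: grade_rank, dtype: float64
reset_index():
  course  grade_rank
0   Econ       276.0
1   Hist       211.0
2   Phys       135.0
add column grade_rank_x5 = t['grade_rank'] * 5:
  course  grade_rank  grade_rank_x5
0   Econ       276.0         1380.0
1   Hist       211.0         1055.0
2   Phys       135.0          675.0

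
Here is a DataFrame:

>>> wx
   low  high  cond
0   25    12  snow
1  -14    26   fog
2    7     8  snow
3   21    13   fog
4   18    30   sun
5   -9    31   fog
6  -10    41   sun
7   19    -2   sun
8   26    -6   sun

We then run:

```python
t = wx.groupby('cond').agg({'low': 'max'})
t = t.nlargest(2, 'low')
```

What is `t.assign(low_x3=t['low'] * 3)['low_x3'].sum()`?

153

group by cond, max of low:
      low
cond     
fog    21
snow   25
sun    26
take 2 rows with largest low:
      low
cond     
sun    26
snow   25
add column low_x3 = t['low'] * 3:
      low  low_x3
cond             
sun    26      78
snow   25      75
Hence 153.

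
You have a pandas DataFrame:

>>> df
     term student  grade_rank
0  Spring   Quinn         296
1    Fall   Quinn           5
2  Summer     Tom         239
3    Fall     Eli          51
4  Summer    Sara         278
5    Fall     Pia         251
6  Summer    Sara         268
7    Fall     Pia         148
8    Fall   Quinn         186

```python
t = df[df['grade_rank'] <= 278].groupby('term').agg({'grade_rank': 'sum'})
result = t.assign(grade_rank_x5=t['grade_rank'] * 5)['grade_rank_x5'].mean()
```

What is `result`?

3565.0

filter rows where grade_rank <= 278:
     term student  grade_rank
1    Fall   Quinn           5
2  Summer     Tom         239
3    Fall     Eli          51
4  Summer    Sara         278
5    Fall     Pia         251
6  Summer    Sara         268
7    Fall     Pia         148
8    Fall   Quinn         186
group by term, sum of grade_rank:
        grade_rank
term              
Fall           641
Summer         785
add column grade_rank_x5 = t['grade_rank'] * 5:
        grade_rank  grade_rank_x5
term                             
Fall           641           3205
Summer         785           3925
So mean() = 3565.0.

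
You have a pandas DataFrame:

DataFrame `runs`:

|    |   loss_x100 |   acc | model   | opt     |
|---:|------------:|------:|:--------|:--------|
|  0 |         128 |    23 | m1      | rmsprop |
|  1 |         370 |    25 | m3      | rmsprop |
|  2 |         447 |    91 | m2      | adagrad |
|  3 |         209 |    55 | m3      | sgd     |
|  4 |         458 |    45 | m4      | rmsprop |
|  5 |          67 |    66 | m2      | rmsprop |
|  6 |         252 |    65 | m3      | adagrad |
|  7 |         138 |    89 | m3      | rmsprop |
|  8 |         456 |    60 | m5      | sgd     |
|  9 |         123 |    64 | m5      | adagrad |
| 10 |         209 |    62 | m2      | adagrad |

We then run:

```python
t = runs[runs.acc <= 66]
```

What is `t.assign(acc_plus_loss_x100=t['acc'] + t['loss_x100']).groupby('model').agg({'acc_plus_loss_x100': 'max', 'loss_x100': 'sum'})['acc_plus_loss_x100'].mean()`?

367.2

filter rows where acc <= 66:
    loss_x100  acc model      opt
0         128   23    m1  rmsprop
1         370   25    m3  rmsprop
3         209   55    m3      sgd
4         458   45    m4  rmsprop
5          67   66    m2  rmsprop
6         252   65    m3  adagrad
8         456   60    m5      sgd
9         123   64    m5  adagrad
10        209   62    m2  adagrad
add column acc_plus_loss_x100 = t['acc'] + t['loss_x100']:
    loss_x100  acc model      opt  acc_plus_loss_x100
0         128   23    m1  rmsprop                 151
1         370   25    m3  rmsprop                 395
3         209   55    m3      sgd                 264
4         458   45    m4  rmsprop                 503
5          67   66    m2  rmsprop                 133
6         252   65    m3  adagrad                 317
8         456   60    m5      sgd                 516
9         123   64    m5  adagrad                 187
10        209   62    m2  adagrad                 271
group by model: max(acc_plus_loss_x100), sum(loss_x100):
       acc_plus_loss_x100  loss_x100
model                               
m1                    151        128
m2                    271        276
m3                    395        831
m4                    503        458
m5                    516        579
mean of column 'acc_plus_loss_x100' → 367.2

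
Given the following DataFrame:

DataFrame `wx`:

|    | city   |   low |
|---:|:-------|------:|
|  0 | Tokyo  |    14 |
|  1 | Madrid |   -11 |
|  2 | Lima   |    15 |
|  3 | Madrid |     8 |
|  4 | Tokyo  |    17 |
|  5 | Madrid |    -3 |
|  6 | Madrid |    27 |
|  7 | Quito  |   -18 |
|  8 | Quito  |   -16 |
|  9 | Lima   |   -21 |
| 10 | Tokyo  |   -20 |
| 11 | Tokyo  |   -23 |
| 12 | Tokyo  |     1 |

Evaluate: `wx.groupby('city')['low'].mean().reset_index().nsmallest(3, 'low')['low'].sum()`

-22.2

group by city, mean of low:
city
Lima      -3.00
Madrid     5.25
Quito    -17.00
Tokyo     -2.20
Name: low, dtype: float64
reset_index():
     city    low
0    Lima  -3.00
1  Madrid   5.25
2   Quito -17.00
3   Tokyo  -2.20
take 3 rows with smallest low:
    city   low
2  Quito -17.0
0   Lima  -3.0
3  Tokyo  -2.2
Then the sum of column 'low': -22.2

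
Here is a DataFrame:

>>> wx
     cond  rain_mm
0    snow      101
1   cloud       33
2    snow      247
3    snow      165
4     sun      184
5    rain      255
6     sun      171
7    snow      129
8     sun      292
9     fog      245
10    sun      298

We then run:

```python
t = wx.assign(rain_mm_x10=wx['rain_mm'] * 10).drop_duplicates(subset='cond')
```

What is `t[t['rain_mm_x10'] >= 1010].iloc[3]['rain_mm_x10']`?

add column rain_mm_x10 = wx['rain_mm'] * 10:
     cond  rain_mm  rain_mm_x10
0    snow      101         1010
1   cloud       33          330
2    snow      247         2470
3    snow      165         1650
4     sun      184         1840
5    rain      255         2550
6     sun      171         1710
7    snow      129         1290
8     sun      292         2920
9     fog      245         2450
10    sun      298         2980
drop duplicate cond (keep=first):
    cond  rain_mm  rain_mm_x10
0   snow      101         1010
1  cloud       33          330
4    sun      184         1840
5   rain      255         2550
9    fog      245         2450
filter rows where rain_mm_x10 >= 1010:
   cond  rain_mm  rain_mm_x10
0  snow      101         1010
4   sun      184         1840
5  rain      255         2550
9   fog      245         2450
So iloc[3]['rain_mm_x10'] = 2450.

2450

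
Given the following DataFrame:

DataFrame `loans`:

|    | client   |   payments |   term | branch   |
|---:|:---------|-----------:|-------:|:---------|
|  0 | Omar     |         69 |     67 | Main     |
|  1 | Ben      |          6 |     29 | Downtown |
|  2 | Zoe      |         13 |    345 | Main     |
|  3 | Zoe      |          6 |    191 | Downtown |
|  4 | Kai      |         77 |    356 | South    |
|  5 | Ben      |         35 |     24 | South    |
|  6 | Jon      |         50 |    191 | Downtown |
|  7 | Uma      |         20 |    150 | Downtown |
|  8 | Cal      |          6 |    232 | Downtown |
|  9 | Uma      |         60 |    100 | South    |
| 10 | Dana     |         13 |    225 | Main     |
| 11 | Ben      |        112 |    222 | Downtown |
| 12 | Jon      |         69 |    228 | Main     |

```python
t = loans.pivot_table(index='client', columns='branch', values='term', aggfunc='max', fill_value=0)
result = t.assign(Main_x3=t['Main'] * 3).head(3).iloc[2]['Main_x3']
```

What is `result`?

675

pivot: rows=client, cols=branch, max(term):
branch  Downtown  Main  South
client                       
Ben          222     0     24
Cal          232     0      0
Dana           0   225      0
Jon          191   228      0
Kai            0     0    356
Omar           0    67      0
Uma          150     0    100
Zoe          191   345      0
add column Main_x3 = t['Main'] * 3:
branch  Downtown  Main  South  Main_x3
client                                
Ben          222     0     24        0
Cal          232     0      0        0
Dana           0   225      0      675
Jon          191   228      0      684
Kai            0     0    356        0
Omar           0    67      0      201
Uma          150     0    100        0
Zoe          191   345      0     1035
take first 3 rows:
branch  Downtown  Main  South  Main_x3
client                                
Ben          222     0     24        0
Cal          232     0      0        0
Dana           0   225      0      675
value at position 2, column 'Main_x3' → 675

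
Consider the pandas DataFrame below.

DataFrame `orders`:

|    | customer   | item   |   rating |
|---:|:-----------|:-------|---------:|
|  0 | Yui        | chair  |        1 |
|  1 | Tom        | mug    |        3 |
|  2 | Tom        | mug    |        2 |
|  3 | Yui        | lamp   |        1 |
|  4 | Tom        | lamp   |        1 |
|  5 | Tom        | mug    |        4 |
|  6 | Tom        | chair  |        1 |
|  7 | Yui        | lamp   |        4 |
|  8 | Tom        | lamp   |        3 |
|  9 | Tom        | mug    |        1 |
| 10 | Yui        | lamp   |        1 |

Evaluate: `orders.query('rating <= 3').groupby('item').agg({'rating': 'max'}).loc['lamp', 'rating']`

filter rows where rating <= 3:
   customer   item  rating
0       Yui  chair       1
1       Tom    mug       3
2       Tom    mug       2
3       Yui   lamp       1
4       Tom   lamp       1
6       Tom  chair       1
8       Tom   lamp       3
9       Tom    mug       1
10      Yui   lamp       1
group by item, max of rating:
       rating
item         
chair       1
lamp        3
mug         3

3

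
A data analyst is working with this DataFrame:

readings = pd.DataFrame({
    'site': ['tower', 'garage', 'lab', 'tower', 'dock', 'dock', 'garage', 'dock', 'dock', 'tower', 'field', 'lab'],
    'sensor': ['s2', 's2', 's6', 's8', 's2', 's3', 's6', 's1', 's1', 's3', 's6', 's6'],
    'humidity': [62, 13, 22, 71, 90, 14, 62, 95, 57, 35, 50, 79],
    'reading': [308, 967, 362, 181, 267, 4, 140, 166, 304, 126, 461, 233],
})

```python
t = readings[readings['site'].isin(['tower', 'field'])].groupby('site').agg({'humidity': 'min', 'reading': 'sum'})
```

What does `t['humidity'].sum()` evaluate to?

85

filter rows where site in ['tower', 'field']:
     site sensor  humidity  reading
0   tower     s2        62      308
3   tower     s8        71      181
9   tower     s3        35      126
10  field     s6        50      461
group by site: min(humidity), sum(reading):
       humidity  reading
site                    
field        50      461
tower        35      615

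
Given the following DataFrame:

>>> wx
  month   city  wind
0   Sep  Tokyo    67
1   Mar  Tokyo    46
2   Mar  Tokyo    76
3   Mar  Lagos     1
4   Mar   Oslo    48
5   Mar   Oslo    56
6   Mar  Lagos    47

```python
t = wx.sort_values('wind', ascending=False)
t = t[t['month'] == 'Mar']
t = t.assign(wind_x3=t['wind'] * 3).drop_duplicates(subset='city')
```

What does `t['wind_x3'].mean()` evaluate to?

179.0

sort by wind descending:
  month   city  wind
2   Mar  Tokyo    76
0   Sep  Tokyo    67
5   Mar   Oslo    56
4   Mar   Oslo    48
6   Mar  Lagos    47
1   Mar  Tokyo    46
3   Mar  Lagos     1
filter rows where month == 'Mar':
  month   city  wind
2   Mar  Tokyo    76
5   Mar   Oslo    56
4   Mar   Oslo    48
6   Mar  Lagos    47
1   Mar  Tokyo    46
3   Mar  Lagos     1
add column wind_x3 = t['wind'] * 3:
  month   city  wind  wind_x3
2   Mar  Tokyo    76      228
5   Mar   Oslo    56      168
4   Mar   Oslo    48      144
6   Mar  Lagos    47      141
1   Mar  Tokyo    46      138
3   Mar  Lagos     1        3
drop duplicate city (keep=first):
  month   city  wind  wind_x3
2   Mar  Tokyo    76      228
5   Mar   Oslo    56      168
6   Mar  Lagos    47      141
The mean of column 'wind_x3' is 179.0.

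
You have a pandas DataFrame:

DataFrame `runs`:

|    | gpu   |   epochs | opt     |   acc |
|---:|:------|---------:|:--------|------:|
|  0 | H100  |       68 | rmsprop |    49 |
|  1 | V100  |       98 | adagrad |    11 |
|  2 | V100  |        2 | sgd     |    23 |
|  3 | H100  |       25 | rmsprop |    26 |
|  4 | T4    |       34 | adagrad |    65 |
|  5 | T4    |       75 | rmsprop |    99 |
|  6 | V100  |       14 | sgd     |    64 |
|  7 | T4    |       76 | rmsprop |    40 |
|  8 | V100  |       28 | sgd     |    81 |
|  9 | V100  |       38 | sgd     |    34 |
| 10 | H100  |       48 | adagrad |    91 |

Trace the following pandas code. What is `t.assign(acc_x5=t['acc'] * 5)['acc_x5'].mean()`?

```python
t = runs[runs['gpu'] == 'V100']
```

213.0

filter rows where gpu == 'V100':
    gpu  epochs      opt  acc
1  V100      98  adagrad   11
2  V100       2      sgd   23
6  V100      14      sgd   64
8  V100      28      sgd   81
9  V100      38      sgd   34
add column acc_x5 = t['acc'] * 5:
    gpu  epochs      opt  acc  acc_x5
1  V100      98  adagrad   11      55
2  V100       2      sgd   23     115
6  V100      14      sgd   64     320
8  V100      28      sgd   81     405
9  V100      38      sgd   34     170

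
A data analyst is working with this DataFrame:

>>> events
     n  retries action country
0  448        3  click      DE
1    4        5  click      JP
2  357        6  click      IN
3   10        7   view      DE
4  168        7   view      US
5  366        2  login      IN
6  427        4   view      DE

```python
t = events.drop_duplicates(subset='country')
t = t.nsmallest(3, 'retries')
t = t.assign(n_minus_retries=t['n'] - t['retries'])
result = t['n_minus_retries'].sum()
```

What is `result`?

795

drop duplicate country (keep=first):
     n  retries action country
0  448        3  click      DE
1    4        5  click      JP
2  357        6  click      IN
4  168        7   view      US
take 3 rows with smallest retries:
     n  retries action country
0  448        3  click      DE
1    4        5  click      JP
2  357        6  click      IN
add column n_minus_retries = t['n'] - t['retries']:
     n  retries action country  n_minus_retries
0  448        3  click      DE              445
1    4        5  click      JP               -1
2  357        6  click      IN              351
Finally, sum of column 'n_minus_retries' = 795.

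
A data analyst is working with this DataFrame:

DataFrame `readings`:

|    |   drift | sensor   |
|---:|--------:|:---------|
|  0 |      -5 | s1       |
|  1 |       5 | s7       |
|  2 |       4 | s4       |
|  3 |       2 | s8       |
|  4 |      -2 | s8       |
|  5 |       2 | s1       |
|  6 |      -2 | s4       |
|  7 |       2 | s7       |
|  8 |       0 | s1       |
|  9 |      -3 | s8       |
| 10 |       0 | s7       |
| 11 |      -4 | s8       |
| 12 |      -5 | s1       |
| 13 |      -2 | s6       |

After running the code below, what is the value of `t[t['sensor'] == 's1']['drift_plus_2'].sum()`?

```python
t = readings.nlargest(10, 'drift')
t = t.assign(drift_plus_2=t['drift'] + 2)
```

6

take 10 rows with largest drift:
    drift sensor
1       5     s7
2       4     s4
3       2     s8
5       2     s1
7       2     s7
8       0     s1
10      0     s7
4      -2     s8
6      -2     s4
13     -2     s6
add column drift_plus_2 = t['drift'] + 2:
    drift sensor  drift_plus_2
1       5     s7             7
2       4     s4             6
3       2     s8             4
5       2     s1             4
7       2     s7             4
8       0     s1             2
10      0     s7             2
4      -2     s8             0
6      -2     s4             0
13     -2     s6             0
filter rows where sensor == 's1':
   drift sensor  drift_plus_2
5      2     s1             4
8      0     s1             2
Then the sum of column 'drift_plus_2': 6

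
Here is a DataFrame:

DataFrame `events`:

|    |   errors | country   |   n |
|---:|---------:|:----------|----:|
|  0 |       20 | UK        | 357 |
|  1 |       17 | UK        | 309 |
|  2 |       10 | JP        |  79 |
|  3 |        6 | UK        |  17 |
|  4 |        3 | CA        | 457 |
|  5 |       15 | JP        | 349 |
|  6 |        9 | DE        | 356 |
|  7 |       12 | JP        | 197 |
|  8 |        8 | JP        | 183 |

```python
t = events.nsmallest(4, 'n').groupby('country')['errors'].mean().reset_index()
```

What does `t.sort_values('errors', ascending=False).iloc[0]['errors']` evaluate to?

10.0

take 4 rows with smallest n:
   errors country    n
3       6      UK   17
2      10      JP   79
8       8      JP  183
7      12      JP  197
group by country, mean of errors:
country
JP    10.0
UK     6.0
Name: errors, dtype: float64
reset_index():
  country  errors
0      JP    10.0
1      UK     6.0
sort by errors descending:
  country  errors
0      JP    10.0
1      UK     6.0
So iloc[0]['errors'] = 10.0.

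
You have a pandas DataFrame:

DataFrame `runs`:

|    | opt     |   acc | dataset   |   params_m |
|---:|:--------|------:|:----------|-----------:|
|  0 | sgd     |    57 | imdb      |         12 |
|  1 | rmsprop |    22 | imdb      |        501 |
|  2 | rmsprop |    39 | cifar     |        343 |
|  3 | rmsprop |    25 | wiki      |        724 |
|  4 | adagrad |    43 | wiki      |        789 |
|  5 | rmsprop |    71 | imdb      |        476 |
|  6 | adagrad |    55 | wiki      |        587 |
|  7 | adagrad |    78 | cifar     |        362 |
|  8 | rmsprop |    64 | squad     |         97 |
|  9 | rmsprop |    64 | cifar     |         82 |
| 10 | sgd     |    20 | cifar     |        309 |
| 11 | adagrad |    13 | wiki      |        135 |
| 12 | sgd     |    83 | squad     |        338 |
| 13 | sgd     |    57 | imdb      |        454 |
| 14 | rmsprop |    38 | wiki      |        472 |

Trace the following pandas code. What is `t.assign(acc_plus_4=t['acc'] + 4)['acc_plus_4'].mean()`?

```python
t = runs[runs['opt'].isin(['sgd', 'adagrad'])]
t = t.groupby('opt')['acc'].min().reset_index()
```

20.5

filter rows where opt in ['sgd', 'adagrad']:
        opt  acc dataset  params_m
0       sgd   57    imdb        12
4   adagrad   43    wiki       789
6   adagrad   55    wiki       587
7   adagrad   78   cifar       362
10      sgd   20   cifar       309
11  adagrad   13    wiki       135
12      sgd   83   squad       338
13      sgd   57    imdb       454
group by opt, min of acc:
opt
adagrad    13
sgd        20
Name: acc, dtype: int64
reset_index():
       opt  acc
0  adagrad   13
1      sgd   20
add column acc_plus_4 = t['acc'] + 4:
       opt  acc  acc_plus_4
0  adagrad   13          17
1      sgd   20          24
Taking the mean of column 'acc_plus_4' gives 20.5.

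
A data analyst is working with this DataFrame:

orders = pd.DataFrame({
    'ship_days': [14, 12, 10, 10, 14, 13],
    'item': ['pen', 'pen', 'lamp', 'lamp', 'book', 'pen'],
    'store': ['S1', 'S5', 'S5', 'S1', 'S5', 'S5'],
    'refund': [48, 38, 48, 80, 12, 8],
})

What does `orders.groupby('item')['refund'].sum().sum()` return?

234

group by item, sum of refund:
item
book     12
lamp    128
pen      94
Name: refund, dtype: int64
The sum of the resulting series is 234.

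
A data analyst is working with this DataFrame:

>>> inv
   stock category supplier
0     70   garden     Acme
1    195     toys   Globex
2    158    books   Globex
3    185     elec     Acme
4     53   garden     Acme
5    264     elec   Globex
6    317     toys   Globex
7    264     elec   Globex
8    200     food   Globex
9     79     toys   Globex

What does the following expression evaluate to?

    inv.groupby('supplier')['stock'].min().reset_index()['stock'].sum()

132

group by supplier, min of stock:
supplier
Acme      53
Globex    79
Name: stock, dtype: int64
reset_index():
  supplier  stock
0     Acme     53
1   Globex     79
Hence 132.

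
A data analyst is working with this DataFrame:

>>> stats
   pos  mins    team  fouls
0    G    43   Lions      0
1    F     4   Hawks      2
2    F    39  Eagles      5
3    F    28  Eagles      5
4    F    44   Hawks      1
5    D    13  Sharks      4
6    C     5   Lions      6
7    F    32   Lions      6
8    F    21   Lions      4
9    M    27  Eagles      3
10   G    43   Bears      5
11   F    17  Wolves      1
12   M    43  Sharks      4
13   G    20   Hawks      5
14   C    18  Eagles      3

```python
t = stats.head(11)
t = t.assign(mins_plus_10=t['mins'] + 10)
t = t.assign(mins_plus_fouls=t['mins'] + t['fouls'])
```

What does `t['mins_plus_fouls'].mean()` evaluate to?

30.9090909091

take first 11 rows:
   pos  mins    team  fouls
0    G    43   Lions      0
1    F     4   Hawks      2
2    F    39  Eagles      5
3    F    28  Eagles      5
4    F    44   Hawks      1
5    D    13  Sharks      4
6    C     5   Lions      6
7    F    32   Lions      6
8    F    21   Lions      4
9    M    27  Eagles      3
10   G    43   Bears      5
add column mins_plus_10 = t['mins'] + 10:
   pos  mins    team  fouls  mins_plus_10
0    G    43   Lions      0            53
1    F     4   Hawks      2            14
2    F    39  Eagles      5            49
3    F    28  Eagles      5            38
4    F    44   Hawks      1            54
5    D    13  Sharks      4            23
6    C     5   Lions      6            15
7    F    32   Lions      6            42
8    F    21   Lions      4            31
9    M    27  Eagles      3            37
10   G    43   Bears      5            53
add column mins_plus_fouls = t['mins'] + t['fouls']:
   pos  mins    team  fouls  mins_plus_10  mins_plus_fouls
0    G    43   Lions      0            53               43
1    F     4   Hawks      2            14                6
2    F    39  Eagles      5            49               44
3    F    28  Eagles      5            38               33
4    F    44   Hawks      1            54               45
5    D    13  Sharks      4            23               17
6    C     5   Lions      6            15               11
7    F    32   Lions      6            42               38
8    F    21   Lions      4            31               25
9    M    27  Eagles      3            37               30
10   G    43   Bears      5            53               48
Then the mean of column 'mins_plus_fouls': 30.9090909091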